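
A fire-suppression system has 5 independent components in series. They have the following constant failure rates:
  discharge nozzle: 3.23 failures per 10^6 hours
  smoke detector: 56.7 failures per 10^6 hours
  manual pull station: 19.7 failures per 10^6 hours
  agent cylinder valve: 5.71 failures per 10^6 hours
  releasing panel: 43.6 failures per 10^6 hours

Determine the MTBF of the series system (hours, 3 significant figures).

Series of exponential components: λ_sys = Σ λ_i
λ_sys = 0.00000323 + 0.0000567 + 0.0000197 + 0.00000571 + 0.0000436 = 1.2894e-04 /h
MTBF = 1 / λ_sys = 7760 h

7760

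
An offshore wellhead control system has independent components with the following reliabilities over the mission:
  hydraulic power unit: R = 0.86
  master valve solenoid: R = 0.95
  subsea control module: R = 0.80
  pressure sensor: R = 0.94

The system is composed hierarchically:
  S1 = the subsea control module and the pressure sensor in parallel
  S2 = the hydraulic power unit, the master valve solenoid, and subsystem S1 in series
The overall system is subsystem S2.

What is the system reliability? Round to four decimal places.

Parallel (subsea control module and pressure sensor): 1 − (1 − 0.800000)(1 − 0.940000) = 0.988000
Series (hydraulic power unit, master valve solenoid, and [0.988000]): 0.860000 × 0.950000 × 0.988000 = 0.8072

0.8072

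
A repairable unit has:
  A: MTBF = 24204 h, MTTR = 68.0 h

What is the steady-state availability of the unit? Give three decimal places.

A(A) = MTBF/(MTBF+MTTR) = 24204/(24204+68.0) = 0.997

0.997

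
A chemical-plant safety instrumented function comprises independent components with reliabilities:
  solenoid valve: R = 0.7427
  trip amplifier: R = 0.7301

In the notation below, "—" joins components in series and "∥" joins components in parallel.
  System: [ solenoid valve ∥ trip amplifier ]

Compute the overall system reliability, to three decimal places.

Parallel (solenoid valve and trip amplifier): 1 − (1 − 0.74270)(1 − 0.73010) = 0.931

0.931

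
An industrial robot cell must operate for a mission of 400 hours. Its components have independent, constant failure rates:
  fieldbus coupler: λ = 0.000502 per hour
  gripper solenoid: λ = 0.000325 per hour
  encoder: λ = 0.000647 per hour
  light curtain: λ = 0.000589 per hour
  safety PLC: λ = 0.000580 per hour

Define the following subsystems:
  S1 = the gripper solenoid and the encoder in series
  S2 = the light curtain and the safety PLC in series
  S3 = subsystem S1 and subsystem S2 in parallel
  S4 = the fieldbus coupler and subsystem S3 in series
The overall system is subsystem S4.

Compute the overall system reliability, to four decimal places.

0.7196

R(fieldbus coupler) = exp(−0.000502 × 400) = 0.818076
R(gripper solenoid) = exp(−0.000325 × 400) = 0.878095
R(encoder) = exp(−0.000647 × 400) = 0.771977
R(light curtain) = exp(−0.000589 × 400) = 0.790097
R(safety PLC) = exp(−0.000580 × 400) = 0.792946
Series (gripper solenoid and encoder): 0.878095 × 0.771977 = 0.677869
Series (light curtain and safety PLC): 0.790097 × 0.792946 = 0.626504
Parallel ([0.677869] and [0.626504]): 1 − (1 − 0.677869)(1 − 0.626504) = 0.879685
Series (fieldbus coupler and [0.879685]): 0.818076 × 0.879685 = 0.7196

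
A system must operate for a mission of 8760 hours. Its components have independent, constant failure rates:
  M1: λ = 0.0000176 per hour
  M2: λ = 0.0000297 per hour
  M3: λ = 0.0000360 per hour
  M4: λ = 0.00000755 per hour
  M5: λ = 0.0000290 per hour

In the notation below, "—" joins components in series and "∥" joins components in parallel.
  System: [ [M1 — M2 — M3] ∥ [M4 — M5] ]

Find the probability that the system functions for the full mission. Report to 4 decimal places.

R(M1) = exp(−0.0000176 × 8760) = 0.857121
R(M2) = exp(−0.0000297 × 8760) = 0.770919
R(M3) = exp(−0.0000360 × 8760) = 0.729526
R(M4) = exp(−0.00000755 × 8760) = 0.936002
R(M5) = exp(−0.0000290 × 8760) = 0.775661
Series (M1, M2, and M3): 0.857121 × 0.770919 × 0.729526 = 0.482050
Series (M4 and M5): 0.936002 × 0.775661 = 0.726020
Parallel ([0.482050] and [0.726020]): 1 − (1 − 0.482050)(1 − 0.726020) = 0.8581

0.8581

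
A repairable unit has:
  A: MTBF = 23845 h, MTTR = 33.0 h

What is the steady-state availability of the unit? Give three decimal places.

0.999

A(A) = MTBF/(MTBF+MTTR) = 23845/(23845+33.0) = 0.999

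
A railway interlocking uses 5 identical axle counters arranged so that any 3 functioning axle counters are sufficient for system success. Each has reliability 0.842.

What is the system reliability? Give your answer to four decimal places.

R = Σ_{i=3}^{5} C(5,i) p^i (1−p)^{5−i} with p = 0.842
C(5,3)·0.842^3·0.158^2 = 0.149022
C(5,4)·0.842^4·0.158^1 = 0.397078
C(5,5)·0.842^5·0.158^0 = 0.423214
Sum = 0.9693

0.9693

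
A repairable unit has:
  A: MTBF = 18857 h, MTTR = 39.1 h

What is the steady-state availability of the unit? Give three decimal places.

A(A) = MTBF/(MTBF+MTTR) = 18857/(18857+39.1) = 0.998

0.998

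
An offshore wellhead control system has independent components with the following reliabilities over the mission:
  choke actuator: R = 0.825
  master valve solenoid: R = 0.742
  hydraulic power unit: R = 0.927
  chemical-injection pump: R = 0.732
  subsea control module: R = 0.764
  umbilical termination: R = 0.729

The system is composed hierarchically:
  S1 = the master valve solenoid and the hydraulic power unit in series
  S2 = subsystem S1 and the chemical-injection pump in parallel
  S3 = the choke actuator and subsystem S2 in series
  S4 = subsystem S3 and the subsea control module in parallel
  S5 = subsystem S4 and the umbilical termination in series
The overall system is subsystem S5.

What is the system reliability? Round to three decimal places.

0.687

Series (master valve solenoid and hydraulic power unit): 0.74200 × 0.92700 = 0.68783
Parallel ([0.68783] and chemical-injection pump): 1 − (1 − 0.68783)(1 − 0.73200) = 0.91634
Series (choke actuator and [0.91634]): 0.82500 × 0.91634 = 0.75598
Parallel ([0.75598] and subsea control module): 1 − (1 − 0.75598)(1 − 0.76400) = 0.94241
Series ([0.94241] and umbilical termination): 0.94241 × 0.72900 = 0.687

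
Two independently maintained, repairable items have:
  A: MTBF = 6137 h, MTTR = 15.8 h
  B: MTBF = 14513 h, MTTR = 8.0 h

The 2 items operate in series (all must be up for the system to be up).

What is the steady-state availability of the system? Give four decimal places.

A(A) = MTBF/(MTBF+MTTR) = 6137/(6137+15.8) = 0.997432
A(B) = MTBF/(MTBF+MTTR) = 14513/(14513+8.0) = 0.999449
Series availability: 0.997432 × 0.999449 = 0.9969

0.9969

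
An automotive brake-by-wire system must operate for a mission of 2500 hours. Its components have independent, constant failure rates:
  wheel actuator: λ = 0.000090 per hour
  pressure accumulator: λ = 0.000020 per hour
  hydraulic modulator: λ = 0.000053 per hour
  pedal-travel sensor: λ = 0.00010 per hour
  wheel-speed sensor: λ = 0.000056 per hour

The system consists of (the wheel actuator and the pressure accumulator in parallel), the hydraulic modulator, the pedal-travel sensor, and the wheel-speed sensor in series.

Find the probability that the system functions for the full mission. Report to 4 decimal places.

R(wheel actuator) = exp(−0.000090 × 2500) = 0.798516
R(pressure accumulator) = exp(−0.000020 × 2500) = 0.951229
R(hydraulic modulator) = exp(−0.000053 × 2500) = 0.875903
R(pedal-travel sensor) = exp(−0.00010 × 2500) = 0.778801
R(wheel-speed sensor) = exp(−0.000056 × 2500) = 0.869358
Parallel (wheel actuator and pressure accumulator): 1 − (1 − 0.798516)(1 − 0.951229) = 0.990173
Series ([0.990173], hydraulic modulator, pedal-travel sensor, and wheel-speed sensor): 0.990173 × 0.875903 × 0.778801 × 0.869358 = 0.5872

0.5872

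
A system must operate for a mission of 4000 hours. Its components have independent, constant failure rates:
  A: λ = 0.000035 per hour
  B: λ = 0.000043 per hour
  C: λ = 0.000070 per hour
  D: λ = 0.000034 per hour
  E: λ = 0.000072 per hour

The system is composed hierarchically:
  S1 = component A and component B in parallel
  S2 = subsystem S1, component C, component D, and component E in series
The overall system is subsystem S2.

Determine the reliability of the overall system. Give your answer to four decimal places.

R(A) = exp(−0.000035 × 4000) = 0.869358
R(B) = exp(−0.000043 × 4000) = 0.841979
R(C) = exp(−0.000070 × 4000) = 0.755784
R(D) = exp(−0.000034 × 4000) = 0.872843
R(E) = exp(−0.000072 × 4000) = 0.749762
Parallel (A and B): 1 − (1 − 0.869358)(1 − 0.841979) = 0.979356
Series ([0.979356], C, D, and E): 0.979356 × 0.755784 × 0.872843 × 0.749762 = 0.4844

0.4844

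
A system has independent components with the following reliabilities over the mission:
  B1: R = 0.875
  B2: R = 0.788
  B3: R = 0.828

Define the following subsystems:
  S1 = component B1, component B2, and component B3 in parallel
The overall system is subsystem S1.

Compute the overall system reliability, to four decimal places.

0.9954

Parallel (B1, B2, and B3): 1 − (1 − 0.875000)(1 − 0.788000)(1 − 0.828000) = 0.9954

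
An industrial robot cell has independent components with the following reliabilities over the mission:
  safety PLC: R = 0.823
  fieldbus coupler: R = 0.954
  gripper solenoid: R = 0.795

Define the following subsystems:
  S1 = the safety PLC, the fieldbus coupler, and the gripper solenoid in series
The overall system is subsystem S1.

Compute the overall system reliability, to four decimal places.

Series (safety PLC, fieldbus coupler, and gripper solenoid): 0.823000 × 0.954000 × 0.795000 = 0.6242

0.6242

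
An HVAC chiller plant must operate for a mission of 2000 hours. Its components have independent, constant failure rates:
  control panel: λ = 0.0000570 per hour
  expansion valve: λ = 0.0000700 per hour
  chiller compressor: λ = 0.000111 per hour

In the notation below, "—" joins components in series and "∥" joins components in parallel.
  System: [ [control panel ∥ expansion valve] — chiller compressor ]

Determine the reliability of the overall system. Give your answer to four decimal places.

R(control panel) = exp(−0.0000570 × 2000) = 0.892258
R(expansion valve) = exp(−0.0000700 × 2000) = 0.869358
R(chiller compressor) = exp(−0.000111 × 2000) = 0.800915
Parallel (control panel and expansion valve): 1 − (1 − 0.892258)(1 − 0.869358) = 0.985924
Series ([0.985924] and chiller compressor): 0.985924 × 0.800915 = 0.7896

0.7896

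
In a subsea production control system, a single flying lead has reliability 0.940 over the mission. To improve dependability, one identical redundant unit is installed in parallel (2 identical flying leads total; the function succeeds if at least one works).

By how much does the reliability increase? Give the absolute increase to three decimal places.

R_before = 0.940
R_after = 1 − (1 − 0.940)^2 = 0.996
ΔR = 0.996 − 0.940 = 0.056

0.056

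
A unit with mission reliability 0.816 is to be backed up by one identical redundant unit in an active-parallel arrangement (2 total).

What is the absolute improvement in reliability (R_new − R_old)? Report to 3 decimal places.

R_before = 0.816
R_after = 1 − (1 − 0.816)^2 = 0.966
ΔR = 0.966 − 0.816 = 0.150

0.150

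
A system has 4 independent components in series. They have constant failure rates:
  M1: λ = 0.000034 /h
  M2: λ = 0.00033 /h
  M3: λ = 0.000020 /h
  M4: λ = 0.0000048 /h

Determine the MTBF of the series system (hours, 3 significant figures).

2570

Series of exponential components: λ_sys = Σ λ_i
λ_sys = 0.000034 + 0.00033 + 0.000020 + 0.0000048 = 3.8880e-04 /h
MTBF = 1 / λ_sys = 2570 h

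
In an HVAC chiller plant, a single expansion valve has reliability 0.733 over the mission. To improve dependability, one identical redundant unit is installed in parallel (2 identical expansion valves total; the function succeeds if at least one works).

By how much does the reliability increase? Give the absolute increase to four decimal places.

R_before = 0.733
R_after = 1 − (1 − 0.733)^2 = 0.9287
ΔR = 0.9287 − 0.733 = 0.1957

0.1957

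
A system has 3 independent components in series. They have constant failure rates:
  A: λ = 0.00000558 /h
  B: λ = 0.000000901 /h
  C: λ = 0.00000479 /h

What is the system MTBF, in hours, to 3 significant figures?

88700

Series of exponential components: λ_sys = Σ λ_i
λ_sys = 0.00000558 + 0.000000901 + 0.00000479 = 1.1271e-05 /h
MTBF = 1 / λ_sys = 88700 h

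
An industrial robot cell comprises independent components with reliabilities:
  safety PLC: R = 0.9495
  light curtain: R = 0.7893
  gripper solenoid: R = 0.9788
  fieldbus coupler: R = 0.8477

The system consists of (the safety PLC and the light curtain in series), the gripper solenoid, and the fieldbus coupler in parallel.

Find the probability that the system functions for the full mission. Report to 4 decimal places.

0.9992

Series (safety PLC and light curtain): 0.949500 × 0.789300 = 0.749440
Parallel ([0.749440], gripper solenoid, and fieldbus coupler): 1 − (1 − 0.749440)(1 − 0.978800)(1 − 0.847700) = 0.9992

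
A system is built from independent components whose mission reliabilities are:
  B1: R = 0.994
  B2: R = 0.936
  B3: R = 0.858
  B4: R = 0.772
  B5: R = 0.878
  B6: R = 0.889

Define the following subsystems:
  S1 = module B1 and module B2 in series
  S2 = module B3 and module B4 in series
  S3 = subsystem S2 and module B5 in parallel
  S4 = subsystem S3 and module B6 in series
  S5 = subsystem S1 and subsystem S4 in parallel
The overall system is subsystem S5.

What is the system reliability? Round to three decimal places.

Series (B1 and B2): 0.99400 × 0.93600 = 0.93038
Series (B3 and B4): 0.85800 × 0.77200 = 0.66238
Parallel ([0.66238] and B5): 1 − (1 − 0.66238)(1 − 0.87800) = 0.95881
Series ([0.95881] and B6): 0.95881 × 0.88900 = 0.85238
Parallel ([0.93038] and [0.85238]): 1 − (1 − 0.93038)(1 − 0.85238) = 0.990

0.990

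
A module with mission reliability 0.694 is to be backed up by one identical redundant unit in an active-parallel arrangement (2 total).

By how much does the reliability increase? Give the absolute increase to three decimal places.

0.212

R_before = 0.694
R_after = 1 − (1 − 0.694)^2 = 0.906
ΔR = 0.906 − 0.694 = 0.212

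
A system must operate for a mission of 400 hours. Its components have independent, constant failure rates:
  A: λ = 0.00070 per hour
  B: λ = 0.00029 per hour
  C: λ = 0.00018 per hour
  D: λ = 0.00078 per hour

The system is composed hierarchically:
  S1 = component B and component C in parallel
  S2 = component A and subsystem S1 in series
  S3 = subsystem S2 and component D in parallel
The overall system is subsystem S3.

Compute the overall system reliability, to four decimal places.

0.9330

R(A) = exp(−0.00070 × 400) = 0.755784
R(B) = exp(−0.00029 × 400) = 0.890475
R(C) = exp(−0.00018 × 400) = 0.930531
R(D) = exp(−0.00078 × 400) = 0.731982
Parallel (B and C): 1 − (1 − 0.890475)(1 − 0.930531) = 0.992391
Series (A and [0.992391]): 0.755784 × 0.992391 = 0.750033
Parallel ([0.750033] and D): 1 − (1 − 0.750033)(1 − 0.731982) = 0.9330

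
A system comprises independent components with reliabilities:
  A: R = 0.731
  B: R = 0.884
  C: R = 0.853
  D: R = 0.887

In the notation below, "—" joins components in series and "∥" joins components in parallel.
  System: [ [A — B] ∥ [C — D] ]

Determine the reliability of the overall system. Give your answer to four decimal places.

0.9139

Series (A and B): 0.731000 × 0.884000 = 0.646204
Series (C and D): 0.853000 × 0.887000 = 0.756611
Parallel ([0.646204] and [0.756611]): 1 − (1 − 0.646204)(1 − 0.756611) = 0.9139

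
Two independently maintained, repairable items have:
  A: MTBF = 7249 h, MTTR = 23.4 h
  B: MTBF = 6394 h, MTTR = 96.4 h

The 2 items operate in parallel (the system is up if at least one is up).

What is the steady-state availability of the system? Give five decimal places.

A(A) = MTBF/(MTBF+MTTR) = 7249/(7249+23.4) = 0.996782
A(B) = MTBF/(MTBF+MTTR) = 6394/(6394+96.4) = 0.985147
Parallel availability: 1 − (1 − 0.996782)(1 − 0.985147) = 0.99995

0.99995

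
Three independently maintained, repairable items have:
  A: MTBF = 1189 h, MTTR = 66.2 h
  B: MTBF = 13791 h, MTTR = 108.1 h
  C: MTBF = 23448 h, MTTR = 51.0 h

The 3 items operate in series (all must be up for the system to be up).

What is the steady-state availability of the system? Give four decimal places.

A(A) = MTBF/(MTBF+MTTR) = 1189/(1189+66.2) = 0.947259
A(B) = MTBF/(MTBF+MTTR) = 13791/(13791+108.1) = 0.992223
A(C) = MTBF/(MTBF+MTTR) = 23448/(23448+51.0) = 0.997830
Series availability: 0.947259 × 0.992223 × 0.997830 = 0.9379

0.9379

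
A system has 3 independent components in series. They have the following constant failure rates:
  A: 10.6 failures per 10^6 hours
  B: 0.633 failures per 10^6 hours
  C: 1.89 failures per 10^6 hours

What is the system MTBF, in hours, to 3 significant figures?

76200

Series of exponential components: λ_sys = Σ λ_i
λ_sys = 0.0000106 + 0.000000633 + 0.00000189 = 1.3123e-05 /h
MTBF = 1 / λ_sys = 76200 h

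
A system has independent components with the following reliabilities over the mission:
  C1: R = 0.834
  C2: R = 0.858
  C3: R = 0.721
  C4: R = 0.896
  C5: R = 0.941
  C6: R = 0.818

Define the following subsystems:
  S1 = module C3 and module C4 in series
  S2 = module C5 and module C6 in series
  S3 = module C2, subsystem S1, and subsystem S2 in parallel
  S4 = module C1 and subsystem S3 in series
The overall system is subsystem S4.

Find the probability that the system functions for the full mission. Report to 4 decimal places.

Series (C3 and C4): 0.721000 × 0.896000 = 0.646016
Series (C5 and C6): 0.941000 × 0.818000 = 0.769738
Parallel (C2, [0.646016], and [0.769738]): 1 − (1 − 0.858000)(1 − 0.646016)(1 − 0.769738) = 0.988426
Series (C1 and [0.988426]): 0.834000 × 0.988426 = 0.8243

0.8243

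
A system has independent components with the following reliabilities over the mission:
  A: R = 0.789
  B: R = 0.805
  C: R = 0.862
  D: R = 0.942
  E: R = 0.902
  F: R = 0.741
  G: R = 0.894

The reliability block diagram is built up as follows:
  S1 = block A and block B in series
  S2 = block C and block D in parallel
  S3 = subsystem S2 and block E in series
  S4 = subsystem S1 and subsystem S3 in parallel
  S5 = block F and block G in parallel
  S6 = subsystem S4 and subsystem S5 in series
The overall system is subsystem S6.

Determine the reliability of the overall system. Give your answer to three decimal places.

Series (A and B): 0.78900 × 0.80500 = 0.63515
Parallel (C and D): 1 − (1 − 0.86200)(1 − 0.94200) = 0.99200
Series ([0.99200] and E): 0.99200 × 0.90200 = 0.89478
Parallel ([0.63515] and [0.89478]): 1 − (1 − 0.63515)(1 − 0.89478) = 0.96161
Parallel (F and G): 1 − (1 − 0.74100)(1 − 0.89400) = 0.97255
Series ([0.96161] and [0.97255]): 0.96161 × 0.97255 = 0.935

0.935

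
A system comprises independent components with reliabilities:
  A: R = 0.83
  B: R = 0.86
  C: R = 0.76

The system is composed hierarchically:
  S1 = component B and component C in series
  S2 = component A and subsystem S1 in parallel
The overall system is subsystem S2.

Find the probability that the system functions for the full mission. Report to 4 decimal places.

0.9411

Series (B and C): 0.860000 × 0.760000 = 0.653600
Parallel (A and [0.653600]): 1 − (1 − 0.830000)(1 − 0.653600) = 0.9411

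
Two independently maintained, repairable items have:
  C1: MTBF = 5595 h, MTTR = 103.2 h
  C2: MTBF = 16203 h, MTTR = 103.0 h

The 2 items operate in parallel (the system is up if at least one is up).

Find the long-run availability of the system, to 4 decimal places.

A(C1) = MTBF/(MTBF+MTTR) = 5595/(5595+103.2) = 0.981889
A(C2) = MTBF/(MTBF+MTTR) = 16203/(16203+103.0) = 0.993683
Parallel availability: 1 − (1 − 0.981889)(1 − 0.993683) = 0.9999

0.9999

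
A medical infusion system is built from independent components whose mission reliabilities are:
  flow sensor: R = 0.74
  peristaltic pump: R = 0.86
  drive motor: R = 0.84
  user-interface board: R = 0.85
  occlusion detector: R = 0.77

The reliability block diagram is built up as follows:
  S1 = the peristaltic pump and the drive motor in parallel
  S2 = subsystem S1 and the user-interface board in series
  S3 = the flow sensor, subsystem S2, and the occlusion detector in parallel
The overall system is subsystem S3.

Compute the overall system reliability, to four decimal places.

Parallel (peristaltic pump and drive motor): 1 − (1 − 0.860000)(1 − 0.840000) = 0.977600
Series ([0.977600] and user-interface board): 0.977600 × 0.850000 = 0.830960
Parallel (flow sensor, [0.830960], and occlusion detector): 1 − (1 − 0.740000)(1 − 0.830960)(1 − 0.770000) = 0.9899

0.9899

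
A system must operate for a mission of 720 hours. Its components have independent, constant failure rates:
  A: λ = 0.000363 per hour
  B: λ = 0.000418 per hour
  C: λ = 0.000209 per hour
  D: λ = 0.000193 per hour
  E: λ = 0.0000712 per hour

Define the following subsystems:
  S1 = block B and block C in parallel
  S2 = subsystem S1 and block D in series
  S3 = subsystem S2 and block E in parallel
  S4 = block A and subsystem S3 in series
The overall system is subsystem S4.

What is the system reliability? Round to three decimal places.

R(A) = exp(−0.000363 × 720) = 0.77000
R(B) = exp(−0.000418 × 720) = 0.74011
R(C) = exp(−0.000209 × 720) = 0.86029
R(D) = exp(−0.000193 × 720) = 0.87026
R(E) = exp(−0.0000712 × 720) = 0.95003
Parallel (B and C): 1 − (1 − 0.74011)(1 − 0.86029) = 0.96369
Series ([0.96369] and D): 0.96369 × 0.87026 = 0.83866
Parallel ([0.83866] and E): 1 − (1 − 0.83866)(1 − 0.95003) = 0.99194
Series (A and [0.99194]): 0.77000 × 0.99194 = 0.764

0.764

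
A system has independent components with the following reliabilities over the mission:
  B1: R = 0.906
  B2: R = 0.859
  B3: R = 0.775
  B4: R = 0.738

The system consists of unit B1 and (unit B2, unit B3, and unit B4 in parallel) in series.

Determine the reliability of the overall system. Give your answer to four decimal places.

Parallel (B2, B3, and B4): 1 − (1 − 0.859000)(1 − 0.775000)(1 − 0.738000) = 0.991688
Series (B1 and [0.991688]): 0.906000 × 0.991688 = 0.8985

0.8985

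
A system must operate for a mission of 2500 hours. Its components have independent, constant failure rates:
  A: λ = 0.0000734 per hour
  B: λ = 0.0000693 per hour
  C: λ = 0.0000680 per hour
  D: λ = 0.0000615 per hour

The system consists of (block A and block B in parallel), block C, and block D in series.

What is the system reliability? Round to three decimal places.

R(A) = exp(−0.0000734 × 2500) = 0.83235
R(B) = exp(−0.0000693 × 2500) = 0.84093
R(C) = exp(−0.0000680 × 2500) = 0.84366
R(D) = exp(−0.0000615 × 2500) = 0.85749
Parallel (A and B): 1 − (1 − 0.83235)(1 − 0.84093) = 0.97333
Series ([0.97333], C, and D): 0.97333 × 0.84366 × 0.85749 = 0.704

0.704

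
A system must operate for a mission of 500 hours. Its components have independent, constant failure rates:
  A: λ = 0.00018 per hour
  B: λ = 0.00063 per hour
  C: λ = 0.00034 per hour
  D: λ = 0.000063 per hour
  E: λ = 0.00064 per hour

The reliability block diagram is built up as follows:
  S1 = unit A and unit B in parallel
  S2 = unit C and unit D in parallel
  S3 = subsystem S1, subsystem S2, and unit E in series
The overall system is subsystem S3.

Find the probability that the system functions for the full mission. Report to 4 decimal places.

0.7058

R(A) = exp(−0.00018 × 500) = 0.913931
R(B) = exp(−0.00063 × 500) = 0.729789
R(C) = exp(−0.00034 × 500) = 0.843665
R(D) = exp(−0.000063 × 500) = 0.968991
R(E) = exp(−0.00064 × 500) = 0.726149
Parallel (A and B): 1 − (1 − 0.913931)(1 − 0.729789) = 0.976743
Parallel (C and D): 1 − (1 − 0.843665)(1 − 0.968991) = 0.995152
Series ([0.976743], [0.995152], and E): 0.976743 × 0.995152 × 0.726149 = 0.7058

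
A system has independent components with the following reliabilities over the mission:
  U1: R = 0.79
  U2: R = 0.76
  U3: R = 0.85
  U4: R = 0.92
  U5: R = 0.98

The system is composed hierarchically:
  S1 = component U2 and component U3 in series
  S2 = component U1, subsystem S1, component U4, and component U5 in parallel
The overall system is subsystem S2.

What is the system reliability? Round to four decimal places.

Series (U2 and U3): 0.760000 × 0.850000 = 0.646000
Parallel (U1, [0.646000], U4, and U5): 1 − (1 − 0.790000)(1 − 0.646000)(1 − 0.920000)(1 − 0.980000) = 0.9999

0.9999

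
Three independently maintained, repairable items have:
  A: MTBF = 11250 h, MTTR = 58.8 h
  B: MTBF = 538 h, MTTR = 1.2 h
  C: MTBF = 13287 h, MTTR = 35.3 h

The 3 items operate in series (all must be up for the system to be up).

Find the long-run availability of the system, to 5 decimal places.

A(A) = MTBF/(MTBF+MTTR) = 11250/(11250+58.8) = 0.994801
A(B) = MTBF/(MTBF+MTTR) = 538/(538+1.2) = 0.997774
A(C) = MTBF/(MTBF+MTTR) = 13287/(13287+35.3) = 0.997350
Series availability: 0.994801 × 0.997774 × 0.997350 = 0.98996

0.98996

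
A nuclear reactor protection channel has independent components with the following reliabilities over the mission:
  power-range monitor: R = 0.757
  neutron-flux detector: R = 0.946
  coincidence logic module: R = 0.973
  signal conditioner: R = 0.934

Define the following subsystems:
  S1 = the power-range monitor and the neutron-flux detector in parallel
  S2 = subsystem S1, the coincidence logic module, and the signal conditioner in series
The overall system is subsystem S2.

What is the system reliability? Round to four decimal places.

Parallel (power-range monitor and neutron-flux detector): 1 − (1 − 0.757000)(1 − 0.946000) = 0.986878
Series ([0.986878], coincidence logic module, and signal conditioner): 0.986878 × 0.973000 × 0.934000 = 0.8969

0.8969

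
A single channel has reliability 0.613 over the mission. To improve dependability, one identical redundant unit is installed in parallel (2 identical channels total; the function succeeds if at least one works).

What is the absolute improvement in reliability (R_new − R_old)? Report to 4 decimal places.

0.2372

R_before = 0.613
R_after = 1 − (1 − 0.613)^2 = 0.8502
ΔR = 0.8502 − 0.613 = 0.2372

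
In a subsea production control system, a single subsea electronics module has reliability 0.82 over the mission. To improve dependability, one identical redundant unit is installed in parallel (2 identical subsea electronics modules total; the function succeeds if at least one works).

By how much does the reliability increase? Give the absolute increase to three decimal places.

R_before = 0.82
R_after = 1 − (1 − 0.82)^2 = 0.968
ΔR = 0.968 − 0.82 = 0.148

0.148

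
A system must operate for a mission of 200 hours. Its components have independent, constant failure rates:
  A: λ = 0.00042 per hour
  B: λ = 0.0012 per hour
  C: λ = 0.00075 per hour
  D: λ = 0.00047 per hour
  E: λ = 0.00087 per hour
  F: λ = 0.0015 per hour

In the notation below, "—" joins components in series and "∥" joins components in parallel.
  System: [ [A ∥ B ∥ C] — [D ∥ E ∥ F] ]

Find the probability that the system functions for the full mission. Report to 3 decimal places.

0.994

R(A) = exp(−0.00042 × 200) = 0.91943
R(B) = exp(−0.0012 × 200) = 0.78663
R(C) = exp(−0.00075 × 200) = 0.86071
R(D) = exp(−0.00047 × 200) = 0.91028
R(E) = exp(−0.00087 × 200) = 0.84030
R(F) = exp(−0.0015 × 200) = 0.74082
Parallel (A, B, and C): 1 − (1 − 0.91943)(1 − 0.78663)(1 − 0.86071) = 0.99761
Parallel (D, E, and F): 1 − (1 − 0.91028)(1 − 0.84030)(1 − 0.74082) = 0.99629
Series ([0.99761] and [0.99629]): 0.99761 × 0.99629 = 0.994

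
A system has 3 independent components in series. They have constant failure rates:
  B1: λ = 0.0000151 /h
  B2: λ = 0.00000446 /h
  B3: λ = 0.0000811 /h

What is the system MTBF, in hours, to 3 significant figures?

9930

Series of exponential components: λ_sys = Σ λ_i
λ_sys = 0.0000151 + 0.00000446 + 0.0000811 = 1.0066e-04 /h
MTBF = 1 / λ_sys = 9930 h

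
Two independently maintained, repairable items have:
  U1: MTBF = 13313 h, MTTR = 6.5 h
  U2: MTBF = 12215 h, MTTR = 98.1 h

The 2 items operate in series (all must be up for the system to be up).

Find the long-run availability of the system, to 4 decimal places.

0.9915

A(U1) = MTBF/(MTBF+MTTR) = 13313/(13313+6.5) = 0.999512
A(U2) = MTBF/(MTBF+MTTR) = 12215/(12215+98.1) = 0.992033
Series availability: 0.999512 × 0.992033 = 0.9915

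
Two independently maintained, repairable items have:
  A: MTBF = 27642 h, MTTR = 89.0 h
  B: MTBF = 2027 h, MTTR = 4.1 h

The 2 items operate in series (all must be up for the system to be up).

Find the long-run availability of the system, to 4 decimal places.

A(A) = MTBF/(MTBF+MTTR) = 27642/(27642+89.0) = 0.996791
A(B) = MTBF/(MTBF+MTTR) = 2027/(2027+4.1) = 0.997981
Series availability: 0.996791 × 0.997981 = 0.9948

0.9948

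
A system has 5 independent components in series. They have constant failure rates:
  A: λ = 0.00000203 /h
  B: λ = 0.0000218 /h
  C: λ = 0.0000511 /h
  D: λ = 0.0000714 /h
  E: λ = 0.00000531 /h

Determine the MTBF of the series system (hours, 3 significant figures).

Series of exponential components: λ_sys = Σ λ_i
λ_sys = 0.00000203 + 0.0000218 + 0.0000511 + 0.0000714 + 0.00000531 = 1.5164e-04 /h
MTBF = 1 / λ_sys = 6590 h

6590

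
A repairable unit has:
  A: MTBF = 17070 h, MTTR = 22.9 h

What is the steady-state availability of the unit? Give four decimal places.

0.9987

A(A) = MTBF/(MTBF+MTTR) = 17070/(17070+22.9) = 0.9987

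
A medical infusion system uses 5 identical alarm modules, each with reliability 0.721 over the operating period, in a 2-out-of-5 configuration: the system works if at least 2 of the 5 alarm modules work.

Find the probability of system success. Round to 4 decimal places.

R = Σ_{i=2}^{5} C(5,i) p^i (1−p)^{5−i} with p = 0.721
C(5,2)·0.721^2·0.279^3 = 0.112897
C(5,3)·0.721^3·0.279^2 = 0.291752
C(5,4)·0.721^4·0.279^1 = 0.376977
C(5,5)·0.721^5·0.279^0 = 0.194839
Sum = 0.9765

0.9765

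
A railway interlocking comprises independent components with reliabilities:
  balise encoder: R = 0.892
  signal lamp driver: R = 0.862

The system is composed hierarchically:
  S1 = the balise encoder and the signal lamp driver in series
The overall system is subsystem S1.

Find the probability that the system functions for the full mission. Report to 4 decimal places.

0.7689

Series (balise encoder and signal lamp driver): 0.892000 × 0.862000 = 0.7689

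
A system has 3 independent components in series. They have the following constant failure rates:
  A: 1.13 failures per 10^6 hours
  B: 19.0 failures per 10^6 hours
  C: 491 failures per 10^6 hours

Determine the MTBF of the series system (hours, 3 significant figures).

Series of exponential components: λ_sys = Σ λ_i
λ_sys = 0.00000113 + 0.0000190 + 0.000491 = 5.1113e-04 /h
MTBF = 1 / λ_sys = 1960 h

1960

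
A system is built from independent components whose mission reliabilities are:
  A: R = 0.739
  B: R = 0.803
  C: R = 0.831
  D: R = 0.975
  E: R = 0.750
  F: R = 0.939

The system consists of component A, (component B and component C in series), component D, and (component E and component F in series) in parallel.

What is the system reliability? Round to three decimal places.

Series (B and C): 0.80300 × 0.83100 = 0.66729
Series (E and F): 0.75000 × 0.93900 = 0.70425
Parallel (A, [0.66729], D, and [0.70425]): 1 − (1 − 0.73900)(1 − 0.66729)(1 − 0.97500)(1 − 0.70425) = 0.999

0.999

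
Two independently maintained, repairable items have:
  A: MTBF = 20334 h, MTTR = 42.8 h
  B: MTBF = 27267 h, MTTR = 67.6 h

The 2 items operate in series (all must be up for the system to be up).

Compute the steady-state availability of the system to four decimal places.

A(A) = MTBF/(MTBF+MTTR) = 20334/(20334+42.8) = 0.997900
A(B) = MTBF/(MTBF+MTTR) = 27267/(27267+67.6) = 0.997527
Series availability: 0.997900 × 0.997527 = 0.9954

0.9954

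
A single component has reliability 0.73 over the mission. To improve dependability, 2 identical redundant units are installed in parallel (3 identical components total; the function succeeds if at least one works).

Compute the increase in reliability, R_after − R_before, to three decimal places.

R_before = 0.73
R_after = 1 − (1 − 0.73)^3 = 0.980
ΔR = 0.980 − 0.73 = 0.250

0.250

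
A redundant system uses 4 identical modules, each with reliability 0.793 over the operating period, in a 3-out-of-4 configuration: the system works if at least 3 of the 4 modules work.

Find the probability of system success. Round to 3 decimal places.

0.808

R = Σ_{i=3}^{4} C(4,i) p^i (1−p)^{4−i} with p = 0.793
C(4,3)·0.793^3·0.207^1 = 0.41290
C(4,4)·0.793^4·0.207^0 = 0.39545
Sum = 0.808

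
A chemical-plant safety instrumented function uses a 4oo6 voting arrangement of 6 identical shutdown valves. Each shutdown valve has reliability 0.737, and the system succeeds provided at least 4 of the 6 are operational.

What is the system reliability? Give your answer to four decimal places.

R = Σ_{i=4}^{6} C(6,i) p^i (1−p)^{6−i} with p = 0.737
C(6,4)·0.737^4·0.263^2 = 0.306107
C(6,5)·0.737^5·0.263^1 = 0.343119
C(6,6)·0.737^6·0.263^0 = 0.160253
Sum = 0.8095

0.8095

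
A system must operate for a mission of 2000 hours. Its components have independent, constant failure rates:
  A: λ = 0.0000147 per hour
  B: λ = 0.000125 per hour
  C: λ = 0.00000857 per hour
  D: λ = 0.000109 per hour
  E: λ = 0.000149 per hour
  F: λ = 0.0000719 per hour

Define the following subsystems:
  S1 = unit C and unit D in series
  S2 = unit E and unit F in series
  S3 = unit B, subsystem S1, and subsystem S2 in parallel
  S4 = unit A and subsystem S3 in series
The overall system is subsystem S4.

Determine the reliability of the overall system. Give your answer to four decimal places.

R(A) = exp(−0.0000147 × 2000) = 0.971028
R(B) = exp(−0.000125 × 2000) = 0.778801
R(C) = exp(−0.00000857 × 2000) = 0.983006
R(D) = exp(−0.000109 × 2000) = 0.804125
R(E) = exp(−0.000149 × 2000) = 0.742301
R(F) = exp(−0.0000719 × 2000) = 0.866061
Series (C and D): 0.983006 × 0.804125 = 0.790460
Series (E and F): 0.742301 × 0.866061 = 0.642878
Parallel (B, [0.790460], and [0.642878]): 1 − (1 − 0.778801)(1 − 0.790460)(1 − 0.642878) = 0.983447
Series (A and [0.983447]): 0.971028 × 0.983447 = 0.9550

0.9550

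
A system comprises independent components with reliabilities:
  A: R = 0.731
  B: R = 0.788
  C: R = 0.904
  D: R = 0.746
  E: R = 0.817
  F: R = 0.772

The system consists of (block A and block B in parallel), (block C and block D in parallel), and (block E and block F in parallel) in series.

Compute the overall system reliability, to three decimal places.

0.882

Parallel (A and B): 1 − (1 − 0.73100)(1 − 0.78800) = 0.94297
Parallel (C and D): 1 − (1 − 0.90400)(1 − 0.74600) = 0.97562
Parallel (E and F): 1 − (1 − 0.81700)(1 − 0.77200) = 0.95828
Series ([0.94297], [0.97562], and [0.95828]): 0.94297 × 0.97562 × 0.95828 = 0.882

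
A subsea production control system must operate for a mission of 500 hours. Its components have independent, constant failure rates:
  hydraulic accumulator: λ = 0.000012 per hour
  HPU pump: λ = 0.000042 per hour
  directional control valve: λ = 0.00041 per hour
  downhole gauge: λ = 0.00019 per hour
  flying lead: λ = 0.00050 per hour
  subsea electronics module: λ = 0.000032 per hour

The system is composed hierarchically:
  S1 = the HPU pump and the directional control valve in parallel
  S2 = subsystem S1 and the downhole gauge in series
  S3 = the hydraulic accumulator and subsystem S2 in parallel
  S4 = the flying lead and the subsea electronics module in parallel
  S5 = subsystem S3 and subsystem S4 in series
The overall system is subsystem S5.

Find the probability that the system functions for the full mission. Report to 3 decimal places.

R(hydraulic accumulator) = exp(−0.000012 × 500) = 0.99402
R(HPU pump) = exp(−0.000042 × 500) = 0.97922
R(directional control valve) = exp(−0.00041 × 500) = 0.81465
R(downhole gauge) = exp(−0.00019 × 500) = 0.90937
R(flying lead) = exp(−0.00050 × 500) = 0.77880
R(subsea electronics module) = exp(−0.000032 × 500) = 0.98413
Parallel (HPU pump and directional control valve): 1 − (1 − 0.97922)(1 − 0.81465) = 0.99615
Series ([0.99615] and downhole gauge): 0.99615 × 0.90937 = 0.90587
Parallel (hydraulic accumulator and [0.90587]): 1 − (1 − 0.99402)(1 − 0.90587) = 0.99944
Parallel (flying lead and subsea electronics module): 1 − (1 − 0.77880)(1 − 0.98413) = 0.99649
Series ([0.99944] and [0.99649]): 0.99944 × 0.99649 = 0.996

0.996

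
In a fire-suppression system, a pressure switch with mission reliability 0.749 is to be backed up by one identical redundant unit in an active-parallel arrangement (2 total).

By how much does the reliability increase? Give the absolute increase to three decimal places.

0.188

R_before = 0.749
R_after = 1 − (1 − 0.749)^2 = 0.937
ΔR = 0.937 − 0.749 = 0.188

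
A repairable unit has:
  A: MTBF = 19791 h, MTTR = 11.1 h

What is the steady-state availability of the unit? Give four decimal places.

0.9994

A(A) = MTBF/(MTBF+MTTR) = 19791/(19791+11.1) = 0.9994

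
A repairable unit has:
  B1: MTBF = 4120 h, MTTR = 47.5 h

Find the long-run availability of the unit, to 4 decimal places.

0.9886

A(B1) = MTBF/(MTBF+MTTR) = 4120/(4120+47.5) = 0.9886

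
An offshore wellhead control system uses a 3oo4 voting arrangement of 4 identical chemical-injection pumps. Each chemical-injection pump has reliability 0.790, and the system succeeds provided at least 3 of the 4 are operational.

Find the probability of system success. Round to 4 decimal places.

0.8037

R = Σ_{i=3}^{4} C(4,i) p^i (1−p)^{4−i} with p = 0.790
C(4,3)·0.790^3·0.210^1 = 0.414153
C(4,4)·0.790^4·0.210^0 = 0.389501
Sum = 0.8037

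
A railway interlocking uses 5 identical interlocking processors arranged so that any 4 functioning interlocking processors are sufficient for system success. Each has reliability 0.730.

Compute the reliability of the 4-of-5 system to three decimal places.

0.591

R = Σ_{i=4}^{5} C(5,i) p^i (1−p)^{5−i} with p = 0.730
C(5,4)·0.730^4·0.270^1 = 0.38338
C(5,5)·0.730^5·0.270^0 = 0.20731
Sum = 0.591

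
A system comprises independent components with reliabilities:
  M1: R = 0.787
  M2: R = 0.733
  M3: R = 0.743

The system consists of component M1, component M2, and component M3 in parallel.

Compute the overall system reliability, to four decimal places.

Parallel (M1, M2, and M3): 1 − (1 − 0.787000)(1 − 0.733000)(1 − 0.743000) = 0.9854

0.9854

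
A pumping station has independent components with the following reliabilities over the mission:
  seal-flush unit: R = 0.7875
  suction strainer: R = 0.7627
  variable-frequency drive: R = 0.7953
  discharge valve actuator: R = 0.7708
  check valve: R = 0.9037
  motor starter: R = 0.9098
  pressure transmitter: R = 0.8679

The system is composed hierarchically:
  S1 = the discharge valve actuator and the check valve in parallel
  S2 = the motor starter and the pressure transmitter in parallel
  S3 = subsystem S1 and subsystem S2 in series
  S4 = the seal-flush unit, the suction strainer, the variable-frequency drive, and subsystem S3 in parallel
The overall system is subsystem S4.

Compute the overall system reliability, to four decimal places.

Parallel (discharge valve actuator and check valve): 1 − (1 − 0.770800)(1 − 0.903700) = 0.977928
Parallel (motor starter and pressure transmitter): 1 − (1 − 0.909800)(1 − 0.867900) = 0.988085
Series ([0.977928] and [0.988085]): 0.977928 × 0.988085 = 0.966276
Parallel (seal-flush unit, suction strainer, variable-frequency drive, and [0.966276]): 1 − (1 − 0.787500)(1 − 0.762700)(1 − 0.795300)(1 − 0.966276) = 0.9997

0.9997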